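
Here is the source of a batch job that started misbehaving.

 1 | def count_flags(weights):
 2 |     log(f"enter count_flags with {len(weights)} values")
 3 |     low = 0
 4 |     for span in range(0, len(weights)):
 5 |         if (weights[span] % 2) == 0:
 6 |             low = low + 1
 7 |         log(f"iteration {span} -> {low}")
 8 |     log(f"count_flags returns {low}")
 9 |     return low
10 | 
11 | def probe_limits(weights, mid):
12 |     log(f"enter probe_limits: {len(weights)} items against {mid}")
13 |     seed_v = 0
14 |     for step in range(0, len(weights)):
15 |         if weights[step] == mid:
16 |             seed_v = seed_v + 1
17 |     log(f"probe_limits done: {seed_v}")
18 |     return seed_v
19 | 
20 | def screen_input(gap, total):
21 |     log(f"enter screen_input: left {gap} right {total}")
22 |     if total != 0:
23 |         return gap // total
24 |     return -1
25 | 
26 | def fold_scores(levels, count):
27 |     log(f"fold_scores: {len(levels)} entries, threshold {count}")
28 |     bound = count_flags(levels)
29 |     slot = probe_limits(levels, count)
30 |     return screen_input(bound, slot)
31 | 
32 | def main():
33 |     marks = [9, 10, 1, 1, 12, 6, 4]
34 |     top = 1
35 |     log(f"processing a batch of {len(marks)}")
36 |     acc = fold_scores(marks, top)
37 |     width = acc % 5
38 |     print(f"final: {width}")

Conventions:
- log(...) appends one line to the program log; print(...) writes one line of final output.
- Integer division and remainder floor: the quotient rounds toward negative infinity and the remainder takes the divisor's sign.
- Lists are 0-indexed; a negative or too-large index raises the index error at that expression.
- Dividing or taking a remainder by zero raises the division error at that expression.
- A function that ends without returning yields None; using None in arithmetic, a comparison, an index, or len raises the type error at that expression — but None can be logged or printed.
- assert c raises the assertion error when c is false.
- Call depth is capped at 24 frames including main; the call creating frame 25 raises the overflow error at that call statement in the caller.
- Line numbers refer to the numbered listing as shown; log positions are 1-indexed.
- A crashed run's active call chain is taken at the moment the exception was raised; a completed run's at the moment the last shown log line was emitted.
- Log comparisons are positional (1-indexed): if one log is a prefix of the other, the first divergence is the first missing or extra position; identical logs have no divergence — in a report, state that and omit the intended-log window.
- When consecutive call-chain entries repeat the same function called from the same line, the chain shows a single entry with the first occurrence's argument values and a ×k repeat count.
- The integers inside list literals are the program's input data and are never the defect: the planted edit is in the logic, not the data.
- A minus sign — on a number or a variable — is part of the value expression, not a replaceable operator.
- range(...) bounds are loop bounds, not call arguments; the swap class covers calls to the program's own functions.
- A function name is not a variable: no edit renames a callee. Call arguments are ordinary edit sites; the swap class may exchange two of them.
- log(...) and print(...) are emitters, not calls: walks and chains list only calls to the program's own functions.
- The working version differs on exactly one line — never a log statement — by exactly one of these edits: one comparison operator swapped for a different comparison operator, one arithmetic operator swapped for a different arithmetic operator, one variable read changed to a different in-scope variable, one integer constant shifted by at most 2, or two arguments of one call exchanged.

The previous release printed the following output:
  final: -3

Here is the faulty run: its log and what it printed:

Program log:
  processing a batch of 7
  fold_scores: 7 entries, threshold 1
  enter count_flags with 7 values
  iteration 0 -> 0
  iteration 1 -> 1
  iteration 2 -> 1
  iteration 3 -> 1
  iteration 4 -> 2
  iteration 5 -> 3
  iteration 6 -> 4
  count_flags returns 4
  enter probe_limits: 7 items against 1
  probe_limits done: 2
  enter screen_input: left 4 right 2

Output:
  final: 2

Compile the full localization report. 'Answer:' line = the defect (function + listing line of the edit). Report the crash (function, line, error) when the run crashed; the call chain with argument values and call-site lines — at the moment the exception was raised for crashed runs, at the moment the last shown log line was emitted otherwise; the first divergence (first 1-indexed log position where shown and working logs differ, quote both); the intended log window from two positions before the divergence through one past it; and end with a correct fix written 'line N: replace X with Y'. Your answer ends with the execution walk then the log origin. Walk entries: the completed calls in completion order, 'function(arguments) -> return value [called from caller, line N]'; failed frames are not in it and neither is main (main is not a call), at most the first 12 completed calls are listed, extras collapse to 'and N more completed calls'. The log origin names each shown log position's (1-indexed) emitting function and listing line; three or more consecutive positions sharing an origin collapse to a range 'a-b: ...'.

Answer: the defect is in main at line 37.
Key fact: Every logged value matches the working version; the printed result is what differs.
Call chain: main -> fold_scores([9, 10, 1, 1, 12, 6, 4], 1) (called at line 36) -> screen_input(4, 2) (called at line 30).
First divergence: there is none — every log position agrees.
Execution walk:
  count_flags([9, 10, 1, 1, 12, 6, 4]) -> 4  [called from fold_scores, line 28]
  probe_limits([9, 10, 1, 1, 12, 6, 4], 1) -> 2  [called from fold_scores, line 29]
  screen_input(4, 2) -> 2  [called from fold_scores, line 30]
  fold_scores([9, 10, 1, 1, 12, 6, 4], 1) -> 2  [called from main, line 36]
Log line origins:
  1: from main, line 35
  2: from fold_scores, line 27
  3: from count_flags, line 2
  4-10: from count_flags, line 7
  11: from count_flags, line 8
  12: from probe_limits, line 12
  13: from probe_limits, line 17
  14: from screen_input, line 21
A correct fix: line 37: replace `%` with `-`.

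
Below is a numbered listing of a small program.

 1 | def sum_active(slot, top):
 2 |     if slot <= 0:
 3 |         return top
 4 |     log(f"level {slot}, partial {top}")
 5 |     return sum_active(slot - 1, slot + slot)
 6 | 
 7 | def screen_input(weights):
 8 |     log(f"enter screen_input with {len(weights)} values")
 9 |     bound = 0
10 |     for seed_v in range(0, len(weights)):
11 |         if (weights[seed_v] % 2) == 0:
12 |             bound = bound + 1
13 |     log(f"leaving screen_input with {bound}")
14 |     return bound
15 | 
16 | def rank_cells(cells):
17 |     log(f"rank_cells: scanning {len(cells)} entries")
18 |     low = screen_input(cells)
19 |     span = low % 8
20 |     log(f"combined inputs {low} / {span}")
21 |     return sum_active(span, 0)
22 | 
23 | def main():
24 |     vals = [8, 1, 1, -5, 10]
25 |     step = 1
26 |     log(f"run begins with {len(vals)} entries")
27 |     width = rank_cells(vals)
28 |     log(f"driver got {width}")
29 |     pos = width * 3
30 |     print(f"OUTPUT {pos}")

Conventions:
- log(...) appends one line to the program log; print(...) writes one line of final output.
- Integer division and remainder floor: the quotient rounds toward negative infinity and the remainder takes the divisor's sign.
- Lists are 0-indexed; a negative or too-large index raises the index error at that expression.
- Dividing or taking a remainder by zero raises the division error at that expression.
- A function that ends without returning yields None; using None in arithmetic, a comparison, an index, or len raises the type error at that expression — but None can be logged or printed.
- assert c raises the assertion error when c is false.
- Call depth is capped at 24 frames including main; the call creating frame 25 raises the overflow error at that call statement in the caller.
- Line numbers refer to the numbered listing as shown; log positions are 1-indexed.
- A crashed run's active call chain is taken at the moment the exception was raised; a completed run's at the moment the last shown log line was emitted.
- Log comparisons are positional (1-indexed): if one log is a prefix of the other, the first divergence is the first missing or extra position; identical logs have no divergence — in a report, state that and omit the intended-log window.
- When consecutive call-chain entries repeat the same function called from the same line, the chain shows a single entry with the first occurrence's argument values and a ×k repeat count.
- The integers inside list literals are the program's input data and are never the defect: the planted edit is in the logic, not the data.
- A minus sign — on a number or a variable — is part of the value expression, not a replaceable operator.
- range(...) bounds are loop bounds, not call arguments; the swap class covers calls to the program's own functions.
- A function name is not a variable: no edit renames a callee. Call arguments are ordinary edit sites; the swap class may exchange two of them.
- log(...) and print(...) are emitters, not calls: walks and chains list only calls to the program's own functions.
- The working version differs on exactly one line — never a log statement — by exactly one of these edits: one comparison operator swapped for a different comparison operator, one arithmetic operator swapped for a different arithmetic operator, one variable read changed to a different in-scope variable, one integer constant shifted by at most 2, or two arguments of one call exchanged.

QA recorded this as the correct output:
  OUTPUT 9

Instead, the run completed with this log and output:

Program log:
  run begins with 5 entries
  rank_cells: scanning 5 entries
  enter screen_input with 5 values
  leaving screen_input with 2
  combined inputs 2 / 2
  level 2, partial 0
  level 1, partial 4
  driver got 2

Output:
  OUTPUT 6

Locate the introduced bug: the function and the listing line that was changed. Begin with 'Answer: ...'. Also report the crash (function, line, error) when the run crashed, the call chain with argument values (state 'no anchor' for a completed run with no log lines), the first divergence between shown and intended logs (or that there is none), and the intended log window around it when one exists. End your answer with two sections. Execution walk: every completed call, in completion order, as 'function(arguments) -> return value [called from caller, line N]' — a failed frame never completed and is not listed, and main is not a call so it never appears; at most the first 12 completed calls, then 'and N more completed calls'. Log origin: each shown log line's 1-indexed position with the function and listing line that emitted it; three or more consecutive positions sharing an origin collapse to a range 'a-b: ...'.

Answer: the defect is in sum_active at line 5.
Key fact: The log first diverges at position 7: the faulty run prints 'level 1, partial 4' where the working version prints 'level 1, partial 2'.
Call chain: main.
First divergence: position 7 — the shown line 'level 1, partial 4' should read 'level 1, partial 2'.
Intended log window:
  5: combined inputs 2 / 2
  6: level 2, partial 0
  7: level 1, partial 2
  8: driver got 3
Execution walk:
  screen_input([8, 1, 1, -5, 10]) -> 2  [called from rank_cells, line 18]
  sum_active(0, 2) -> 2  [called from sum_active, line 5]
  sum_active(1, 4) -> 2  [called from sum_active, line 5]
  sum_active(2, 0) -> 2  [called from rank_cells, line 21]
  rank_cells([8, 1, 1, -5, 10]) -> 2  [called from main, line 27]
Log line origins:
  1 — main, line 26
  2 — rank_cells, line 17
  3 — screen_input, line 8
  4 — screen_input, line 13
  5 — rank_cells, line 20
  6 — sum_active, line 4
  7 — sum_active, line 4
  8 — main, line 28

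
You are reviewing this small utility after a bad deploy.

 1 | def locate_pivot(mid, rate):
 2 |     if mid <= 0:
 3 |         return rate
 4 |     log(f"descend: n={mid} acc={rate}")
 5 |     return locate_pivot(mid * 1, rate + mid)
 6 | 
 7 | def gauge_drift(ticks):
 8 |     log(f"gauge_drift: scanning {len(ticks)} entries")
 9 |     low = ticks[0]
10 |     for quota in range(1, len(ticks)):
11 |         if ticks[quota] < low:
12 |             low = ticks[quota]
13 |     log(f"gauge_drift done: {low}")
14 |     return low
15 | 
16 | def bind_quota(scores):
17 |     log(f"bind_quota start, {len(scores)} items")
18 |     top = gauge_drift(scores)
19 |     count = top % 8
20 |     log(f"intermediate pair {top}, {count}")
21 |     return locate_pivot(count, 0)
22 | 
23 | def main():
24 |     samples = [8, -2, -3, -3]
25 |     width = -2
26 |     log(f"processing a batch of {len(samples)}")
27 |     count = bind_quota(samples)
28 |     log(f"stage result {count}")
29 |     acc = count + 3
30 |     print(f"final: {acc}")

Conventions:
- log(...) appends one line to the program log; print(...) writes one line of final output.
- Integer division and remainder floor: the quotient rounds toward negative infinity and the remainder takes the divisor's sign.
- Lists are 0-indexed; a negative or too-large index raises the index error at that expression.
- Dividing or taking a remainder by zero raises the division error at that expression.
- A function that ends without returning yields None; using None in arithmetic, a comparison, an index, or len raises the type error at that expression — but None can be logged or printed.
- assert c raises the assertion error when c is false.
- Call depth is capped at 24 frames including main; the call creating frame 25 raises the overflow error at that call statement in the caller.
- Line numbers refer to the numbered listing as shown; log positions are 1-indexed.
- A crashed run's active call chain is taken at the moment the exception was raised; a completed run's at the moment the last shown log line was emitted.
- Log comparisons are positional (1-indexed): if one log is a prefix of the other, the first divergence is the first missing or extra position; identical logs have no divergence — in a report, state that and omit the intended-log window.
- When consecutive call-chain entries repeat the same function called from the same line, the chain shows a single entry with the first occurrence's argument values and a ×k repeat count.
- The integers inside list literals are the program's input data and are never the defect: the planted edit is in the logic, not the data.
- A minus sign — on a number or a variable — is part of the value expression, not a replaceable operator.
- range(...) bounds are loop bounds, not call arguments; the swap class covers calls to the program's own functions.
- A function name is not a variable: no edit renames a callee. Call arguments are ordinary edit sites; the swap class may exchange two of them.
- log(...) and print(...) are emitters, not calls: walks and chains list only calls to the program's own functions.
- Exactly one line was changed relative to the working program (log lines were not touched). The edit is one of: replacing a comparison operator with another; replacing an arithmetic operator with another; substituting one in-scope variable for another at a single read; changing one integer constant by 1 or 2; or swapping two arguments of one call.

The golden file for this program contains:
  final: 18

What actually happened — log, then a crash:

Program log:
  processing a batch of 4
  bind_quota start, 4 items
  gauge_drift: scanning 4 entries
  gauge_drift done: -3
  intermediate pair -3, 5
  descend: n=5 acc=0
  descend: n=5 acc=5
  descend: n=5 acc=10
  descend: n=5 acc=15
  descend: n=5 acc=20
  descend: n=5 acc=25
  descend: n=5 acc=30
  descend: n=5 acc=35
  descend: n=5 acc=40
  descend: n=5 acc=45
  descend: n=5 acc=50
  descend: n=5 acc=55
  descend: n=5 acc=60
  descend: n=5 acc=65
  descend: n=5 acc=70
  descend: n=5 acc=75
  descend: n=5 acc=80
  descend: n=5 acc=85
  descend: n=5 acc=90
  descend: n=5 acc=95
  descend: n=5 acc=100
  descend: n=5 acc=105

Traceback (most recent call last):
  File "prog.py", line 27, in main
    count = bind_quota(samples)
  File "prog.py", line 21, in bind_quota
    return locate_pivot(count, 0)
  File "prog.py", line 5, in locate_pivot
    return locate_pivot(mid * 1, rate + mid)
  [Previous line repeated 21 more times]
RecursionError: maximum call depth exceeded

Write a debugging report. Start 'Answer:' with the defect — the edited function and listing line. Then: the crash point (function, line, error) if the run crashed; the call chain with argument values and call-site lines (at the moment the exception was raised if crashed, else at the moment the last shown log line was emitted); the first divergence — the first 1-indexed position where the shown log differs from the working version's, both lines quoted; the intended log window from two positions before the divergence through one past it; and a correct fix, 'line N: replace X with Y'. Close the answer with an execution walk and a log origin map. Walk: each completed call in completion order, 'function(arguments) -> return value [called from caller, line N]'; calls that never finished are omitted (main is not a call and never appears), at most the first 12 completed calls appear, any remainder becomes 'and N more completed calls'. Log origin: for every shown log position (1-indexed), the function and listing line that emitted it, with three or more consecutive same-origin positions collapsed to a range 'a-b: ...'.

Answer: the defect is in locate_pivot at line 5.
Key observation: The earliest visible damage is log position 7 — 'descend: n=5 acc=5' rather than the intended 'descend: n=4 acc=5'.
Crash: locate_pivot, line 5, RecursionError.
Call chain: main -> bind_quota([8, -2, -3, -3]) (called at line 27) -> locate_pivot(5, 0) (called at line 21) -> locate_pivot(5, 5) (called at line 5) ×21.
First divergence: position 7 — shown 'descend: n=5 acc=5', intended 'descend: n=4 acc=5'.
Intended log window:
  5: intermediate pair -3, 5
  6: descend: n=5 acc=0
  7: descend: n=4 acc=5
  8: descend: n=3 acc=9
Execution walk:
  gauge_drift([8, -2, -3, -3]) -> -3  [called from bind_quota, line 18]
Origin of each log line:
  1 — main, line 26
  2 — bind_quota, line 17
  3 — gauge_drift, line 8
  4 — gauge_drift, line 13
  5 — bind_quota, line 20
  6-27 — locate_pivot, line 4
A correct fix: line 5: replace `*` with `-`.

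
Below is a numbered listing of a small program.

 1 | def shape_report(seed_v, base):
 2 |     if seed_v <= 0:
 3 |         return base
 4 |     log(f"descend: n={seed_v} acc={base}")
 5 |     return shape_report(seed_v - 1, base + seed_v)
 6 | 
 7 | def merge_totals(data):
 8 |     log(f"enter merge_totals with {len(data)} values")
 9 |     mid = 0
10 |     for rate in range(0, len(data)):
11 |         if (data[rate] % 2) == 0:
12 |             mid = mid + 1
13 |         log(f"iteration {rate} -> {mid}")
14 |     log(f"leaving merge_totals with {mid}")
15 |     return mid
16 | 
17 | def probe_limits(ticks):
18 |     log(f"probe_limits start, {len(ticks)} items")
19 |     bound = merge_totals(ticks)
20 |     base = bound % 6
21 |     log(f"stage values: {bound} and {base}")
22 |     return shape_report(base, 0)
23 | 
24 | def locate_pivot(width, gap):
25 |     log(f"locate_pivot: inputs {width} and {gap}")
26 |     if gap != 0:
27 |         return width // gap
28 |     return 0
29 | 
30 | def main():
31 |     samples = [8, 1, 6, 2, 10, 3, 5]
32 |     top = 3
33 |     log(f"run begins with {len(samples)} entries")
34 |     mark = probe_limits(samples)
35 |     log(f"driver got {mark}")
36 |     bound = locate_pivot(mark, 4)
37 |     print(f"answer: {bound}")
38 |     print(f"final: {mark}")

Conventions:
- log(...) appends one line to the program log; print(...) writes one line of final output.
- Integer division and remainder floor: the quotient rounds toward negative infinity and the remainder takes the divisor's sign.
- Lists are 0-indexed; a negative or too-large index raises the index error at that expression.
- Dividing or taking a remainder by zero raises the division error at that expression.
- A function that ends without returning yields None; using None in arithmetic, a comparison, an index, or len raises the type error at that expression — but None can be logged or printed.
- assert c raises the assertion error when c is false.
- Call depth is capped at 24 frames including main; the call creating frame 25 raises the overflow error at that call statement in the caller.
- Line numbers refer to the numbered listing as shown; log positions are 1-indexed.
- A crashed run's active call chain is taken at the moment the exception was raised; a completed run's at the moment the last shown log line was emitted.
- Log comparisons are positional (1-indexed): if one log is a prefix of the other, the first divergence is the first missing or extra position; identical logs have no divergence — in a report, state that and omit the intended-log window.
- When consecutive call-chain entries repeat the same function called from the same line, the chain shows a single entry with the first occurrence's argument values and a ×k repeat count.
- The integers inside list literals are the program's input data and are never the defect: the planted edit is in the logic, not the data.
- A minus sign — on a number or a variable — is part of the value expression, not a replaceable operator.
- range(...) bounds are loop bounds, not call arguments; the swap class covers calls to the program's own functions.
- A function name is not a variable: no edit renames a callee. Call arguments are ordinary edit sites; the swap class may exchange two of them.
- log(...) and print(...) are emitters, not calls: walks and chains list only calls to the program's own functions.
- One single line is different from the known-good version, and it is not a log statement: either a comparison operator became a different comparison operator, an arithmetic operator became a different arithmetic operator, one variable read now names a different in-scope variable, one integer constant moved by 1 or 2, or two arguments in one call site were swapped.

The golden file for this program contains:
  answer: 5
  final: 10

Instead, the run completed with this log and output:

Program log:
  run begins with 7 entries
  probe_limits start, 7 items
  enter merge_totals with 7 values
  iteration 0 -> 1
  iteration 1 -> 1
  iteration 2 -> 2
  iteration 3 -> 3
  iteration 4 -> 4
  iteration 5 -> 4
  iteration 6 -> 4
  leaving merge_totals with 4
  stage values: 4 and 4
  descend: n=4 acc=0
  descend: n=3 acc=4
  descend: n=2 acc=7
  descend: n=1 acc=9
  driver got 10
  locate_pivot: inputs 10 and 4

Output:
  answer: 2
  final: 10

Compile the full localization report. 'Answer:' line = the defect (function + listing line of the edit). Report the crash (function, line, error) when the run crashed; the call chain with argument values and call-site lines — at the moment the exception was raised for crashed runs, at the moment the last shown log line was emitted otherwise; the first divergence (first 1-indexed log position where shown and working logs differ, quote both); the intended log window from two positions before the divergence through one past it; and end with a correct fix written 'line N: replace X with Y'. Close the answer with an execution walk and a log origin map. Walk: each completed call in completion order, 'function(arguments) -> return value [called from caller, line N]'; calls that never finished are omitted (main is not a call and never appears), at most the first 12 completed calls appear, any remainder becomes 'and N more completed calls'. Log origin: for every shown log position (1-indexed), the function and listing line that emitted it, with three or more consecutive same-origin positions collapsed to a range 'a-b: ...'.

Answer: the defect is in main at line 36.
The tell: Log line 18 is where behavior first shows: 'locate_pivot: inputs 10 and 4' appears instead of 'locate_pivot: inputs 10 and 2'.
Call chain: main -> locate_pivot(10, 4) (called at line 36).
First divergence: position 18 — shown 'locate_pivot: inputs 10 and 4', intended 'locate_pivot: inputs 10 and 2'.
Intended log window:
  16: descend: n=1 acc=9
  17: driver got 10
  18: locate_pivot: inputs 10 and 2
Execution walk:
  merge_totals([8, 1, 6, 2, 10, 3, 5]) -> 4  [called from probe_limits, line 19]
  shape_report(0, 10) -> 10  [called from shape_report, line 5]
  shape_report(1, 9) -> 10  [called from shape_report, line 5]
  shape_report(2, 7) -> 10  [called from shape_report, line 5]
  shape_report(3, 4) -> 10  [called from shape_report, line 5]
  shape_report(4, 0) -> 10  [called from probe_limits, line 22]
  probe_limits([8, 1, 6, 2, 10, 3, 5]) -> 10  [called from main, line 34]
  locate_pivot(10, 4) -> 2  [called from main, line 36]
Log origin:
  1: emitted by main (line 33)
  2: emitted by probe_limits (line 18)
  3: emitted by merge_totals (line 8)
  4-10: emitted by merge_totals (line 13)
  11: emitted by merge_totals (line 14)
  12: emitted by probe_limits (line 21)
  13-16: emitted by shape_report (line 4)
  17: emitted by main (line 35)
  18: emitted by locate_pivot (line 25)
A correct fix: line 36: replace `4` with `2`.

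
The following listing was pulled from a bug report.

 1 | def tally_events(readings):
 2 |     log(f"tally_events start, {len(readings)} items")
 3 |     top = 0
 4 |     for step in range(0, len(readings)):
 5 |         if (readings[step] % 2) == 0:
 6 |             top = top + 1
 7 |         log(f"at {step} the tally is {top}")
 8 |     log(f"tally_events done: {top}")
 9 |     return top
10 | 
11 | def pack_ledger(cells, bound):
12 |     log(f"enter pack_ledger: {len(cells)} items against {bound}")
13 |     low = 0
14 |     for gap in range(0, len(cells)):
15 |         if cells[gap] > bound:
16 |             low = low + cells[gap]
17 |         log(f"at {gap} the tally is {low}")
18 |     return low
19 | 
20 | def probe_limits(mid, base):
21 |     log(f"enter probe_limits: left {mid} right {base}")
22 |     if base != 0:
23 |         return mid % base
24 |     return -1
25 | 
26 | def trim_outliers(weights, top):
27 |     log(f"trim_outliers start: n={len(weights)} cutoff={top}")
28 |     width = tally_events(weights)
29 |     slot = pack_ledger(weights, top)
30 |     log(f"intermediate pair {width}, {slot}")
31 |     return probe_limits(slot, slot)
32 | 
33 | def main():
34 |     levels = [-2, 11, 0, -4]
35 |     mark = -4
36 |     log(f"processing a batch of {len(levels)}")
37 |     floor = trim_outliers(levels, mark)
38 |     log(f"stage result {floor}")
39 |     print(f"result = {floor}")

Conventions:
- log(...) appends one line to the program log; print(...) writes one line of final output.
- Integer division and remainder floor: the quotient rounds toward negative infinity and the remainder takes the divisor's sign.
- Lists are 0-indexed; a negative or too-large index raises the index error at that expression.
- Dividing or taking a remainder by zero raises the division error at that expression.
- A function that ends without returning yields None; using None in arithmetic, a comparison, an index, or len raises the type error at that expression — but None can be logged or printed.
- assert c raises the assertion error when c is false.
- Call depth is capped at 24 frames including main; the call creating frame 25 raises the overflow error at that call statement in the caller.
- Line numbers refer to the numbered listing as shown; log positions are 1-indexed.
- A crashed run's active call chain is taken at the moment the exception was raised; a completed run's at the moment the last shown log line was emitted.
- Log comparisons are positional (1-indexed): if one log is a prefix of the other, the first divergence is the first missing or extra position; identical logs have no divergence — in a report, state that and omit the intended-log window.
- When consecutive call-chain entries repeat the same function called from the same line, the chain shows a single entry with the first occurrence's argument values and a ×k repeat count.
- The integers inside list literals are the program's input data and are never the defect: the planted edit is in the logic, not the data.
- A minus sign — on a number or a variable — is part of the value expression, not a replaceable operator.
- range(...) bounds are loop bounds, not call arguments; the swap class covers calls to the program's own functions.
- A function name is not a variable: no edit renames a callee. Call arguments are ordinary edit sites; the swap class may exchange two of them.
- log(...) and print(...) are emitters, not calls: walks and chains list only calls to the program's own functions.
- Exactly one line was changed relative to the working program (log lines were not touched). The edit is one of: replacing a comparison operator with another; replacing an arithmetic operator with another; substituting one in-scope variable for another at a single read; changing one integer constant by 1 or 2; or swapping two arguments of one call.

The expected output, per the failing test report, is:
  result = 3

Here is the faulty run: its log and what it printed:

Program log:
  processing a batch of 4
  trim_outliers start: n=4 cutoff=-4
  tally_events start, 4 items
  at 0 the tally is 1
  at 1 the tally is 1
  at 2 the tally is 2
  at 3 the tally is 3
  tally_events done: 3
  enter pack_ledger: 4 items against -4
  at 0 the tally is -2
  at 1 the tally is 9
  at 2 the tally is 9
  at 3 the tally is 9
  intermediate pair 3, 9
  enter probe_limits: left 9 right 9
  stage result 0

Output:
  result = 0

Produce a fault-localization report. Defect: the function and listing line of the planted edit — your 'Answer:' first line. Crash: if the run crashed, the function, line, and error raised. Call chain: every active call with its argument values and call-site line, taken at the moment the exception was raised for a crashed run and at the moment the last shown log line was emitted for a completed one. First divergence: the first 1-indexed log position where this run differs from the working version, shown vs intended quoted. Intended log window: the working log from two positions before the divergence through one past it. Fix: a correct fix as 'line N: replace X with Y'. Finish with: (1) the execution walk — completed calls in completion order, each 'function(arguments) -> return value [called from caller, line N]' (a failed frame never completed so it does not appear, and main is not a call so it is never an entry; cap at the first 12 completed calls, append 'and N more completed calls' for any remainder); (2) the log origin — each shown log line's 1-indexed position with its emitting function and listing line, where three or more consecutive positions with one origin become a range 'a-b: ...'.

Answer: the defect is in trim_outliers at line 31.
Core observation: The log first diverges at position 15: the faulty run prints 'enter probe_limits: left 9 right 9' where the working version prints 'enter probe_limits: left 3 right 9'.
Call chain: main.
First divergence: position 15 — the shown line 'enter probe_limits: left 9 right 9' should read 'enter probe_limits: left 3 right 9'.
Intended log window:
  13: at 3 the tally is 9
  14: intermediate pair 3, 9
  15: enter probe_limits: left 3 right 9
  16: stage result 3
Execution walk:
  tally_events([-2, 11, 0, -4]) -> 3  [called from trim_outliers, line 28]
  pack_ledger([-2, 11, 0, -4], -4) -> 9  [called from trim_outliers, line 29]
  probe_limits(9, 9) -> 0  [called from trim_outliers, line 31]
  trim_outliers([-2, 11, 0, -4], -4) -> 0  [called from main, line 37]
Log line origins:
  1: logged in main at line 36
  2: logged in trim_outliers at line 27
  3: logged in tally_events at line 2
  4-7: logged in tally_events at line 7
  8: logged in tally_events at line 8
  9: logged in pack_ledger at line 12
  10-13: logged in pack_ledger at line 17
  14: logged in trim_outliers at line 30
  15: logged in probe_limits at line 21
  16: logged in main at line 38
A correct fix: line 31: replace `probe_limits(slot, slot)` with `probe_limits(width, slot)`.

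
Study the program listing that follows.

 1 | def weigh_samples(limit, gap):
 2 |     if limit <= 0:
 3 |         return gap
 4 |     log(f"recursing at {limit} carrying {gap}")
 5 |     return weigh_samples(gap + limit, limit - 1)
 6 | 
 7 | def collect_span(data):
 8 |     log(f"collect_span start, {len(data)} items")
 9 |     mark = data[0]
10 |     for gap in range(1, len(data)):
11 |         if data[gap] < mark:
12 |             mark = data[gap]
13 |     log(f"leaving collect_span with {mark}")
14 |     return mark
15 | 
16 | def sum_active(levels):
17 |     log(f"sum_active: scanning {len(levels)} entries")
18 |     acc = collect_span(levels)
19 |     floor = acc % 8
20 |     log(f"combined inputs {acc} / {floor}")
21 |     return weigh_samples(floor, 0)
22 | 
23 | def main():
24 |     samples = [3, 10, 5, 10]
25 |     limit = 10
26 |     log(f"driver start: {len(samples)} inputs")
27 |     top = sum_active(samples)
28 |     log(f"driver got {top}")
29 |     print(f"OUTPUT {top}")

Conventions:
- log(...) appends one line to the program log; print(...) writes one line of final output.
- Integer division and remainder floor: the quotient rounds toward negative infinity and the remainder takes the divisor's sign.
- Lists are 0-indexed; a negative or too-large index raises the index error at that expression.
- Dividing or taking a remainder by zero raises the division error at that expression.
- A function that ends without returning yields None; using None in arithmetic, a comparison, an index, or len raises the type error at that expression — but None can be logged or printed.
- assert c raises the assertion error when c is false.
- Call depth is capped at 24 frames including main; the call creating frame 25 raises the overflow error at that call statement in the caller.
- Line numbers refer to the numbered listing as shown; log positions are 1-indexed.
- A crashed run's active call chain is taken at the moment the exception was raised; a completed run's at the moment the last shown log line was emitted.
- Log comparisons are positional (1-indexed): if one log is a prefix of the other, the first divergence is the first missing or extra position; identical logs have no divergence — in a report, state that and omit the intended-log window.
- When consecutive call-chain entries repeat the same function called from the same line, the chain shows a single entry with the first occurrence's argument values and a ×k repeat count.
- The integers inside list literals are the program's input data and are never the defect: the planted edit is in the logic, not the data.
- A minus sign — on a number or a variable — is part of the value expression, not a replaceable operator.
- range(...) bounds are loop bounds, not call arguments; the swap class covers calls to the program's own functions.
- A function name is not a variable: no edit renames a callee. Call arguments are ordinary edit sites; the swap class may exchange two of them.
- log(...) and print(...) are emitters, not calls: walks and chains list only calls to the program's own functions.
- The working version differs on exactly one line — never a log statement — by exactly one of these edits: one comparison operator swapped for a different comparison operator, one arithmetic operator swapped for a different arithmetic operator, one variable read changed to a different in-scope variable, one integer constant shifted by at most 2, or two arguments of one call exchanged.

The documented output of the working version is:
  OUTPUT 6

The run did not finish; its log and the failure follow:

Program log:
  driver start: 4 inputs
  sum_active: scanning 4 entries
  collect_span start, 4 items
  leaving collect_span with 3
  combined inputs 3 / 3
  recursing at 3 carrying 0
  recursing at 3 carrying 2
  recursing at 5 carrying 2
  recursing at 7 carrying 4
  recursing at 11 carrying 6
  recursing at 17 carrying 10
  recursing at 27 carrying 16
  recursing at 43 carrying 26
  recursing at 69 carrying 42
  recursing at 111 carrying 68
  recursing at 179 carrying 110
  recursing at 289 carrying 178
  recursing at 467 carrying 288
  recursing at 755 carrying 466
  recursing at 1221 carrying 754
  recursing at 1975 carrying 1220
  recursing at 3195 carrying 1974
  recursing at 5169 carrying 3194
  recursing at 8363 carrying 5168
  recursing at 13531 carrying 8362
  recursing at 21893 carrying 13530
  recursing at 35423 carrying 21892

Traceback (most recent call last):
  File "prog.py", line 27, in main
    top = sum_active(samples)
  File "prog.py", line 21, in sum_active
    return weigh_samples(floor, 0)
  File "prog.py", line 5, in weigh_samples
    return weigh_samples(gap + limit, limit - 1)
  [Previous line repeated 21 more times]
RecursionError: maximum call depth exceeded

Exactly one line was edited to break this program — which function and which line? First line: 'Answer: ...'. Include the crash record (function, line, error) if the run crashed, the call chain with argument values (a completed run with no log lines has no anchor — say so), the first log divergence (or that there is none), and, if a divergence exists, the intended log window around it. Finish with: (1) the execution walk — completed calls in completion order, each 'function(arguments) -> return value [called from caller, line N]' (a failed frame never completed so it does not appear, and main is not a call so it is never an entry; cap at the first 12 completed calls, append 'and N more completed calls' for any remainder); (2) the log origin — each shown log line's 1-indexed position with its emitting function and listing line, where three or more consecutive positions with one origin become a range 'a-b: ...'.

Answer: the defect is in weigh_samples at line 5.
Core observation: At log position 7 the runs split — shown 'recursing at 3 carrying 2', but the working version logs 'recursing at 2 carrying 3'.
Crash: weigh_samples, line 5, RecursionError.
Call chain: main -> sum_active([3, 10, 5, 10]) (called at line 27) -> weigh_samples(3, 0) (called at line 21) -> weigh_samples(3, 2) (called at line 5) ×21.
First divergence: position 7; shown 'recursing at 3 carrying 2' vs intended 'recursing at 2 carrying 3'.
Intended log window:
  5: combined inputs 3 / 3
  6: recursing at 3 carrying 0
  7: recursing at 2 carrying 3
  8: recursing at 1 carrying 5
Execution walk:
  collect_span([3, 10, 5, 10]) -> 3  [called from sum_active, line 18]
Log line origins:
  1: emitted by main (line 26)
  2: emitted by sum_active (line 17)
  3: emitted by collect_span (line 8)
  4: emitted by collect_span (line 13)
  5: emitted by sum_active (line 20)
  6-27: emitted by weigh_samples (line 4)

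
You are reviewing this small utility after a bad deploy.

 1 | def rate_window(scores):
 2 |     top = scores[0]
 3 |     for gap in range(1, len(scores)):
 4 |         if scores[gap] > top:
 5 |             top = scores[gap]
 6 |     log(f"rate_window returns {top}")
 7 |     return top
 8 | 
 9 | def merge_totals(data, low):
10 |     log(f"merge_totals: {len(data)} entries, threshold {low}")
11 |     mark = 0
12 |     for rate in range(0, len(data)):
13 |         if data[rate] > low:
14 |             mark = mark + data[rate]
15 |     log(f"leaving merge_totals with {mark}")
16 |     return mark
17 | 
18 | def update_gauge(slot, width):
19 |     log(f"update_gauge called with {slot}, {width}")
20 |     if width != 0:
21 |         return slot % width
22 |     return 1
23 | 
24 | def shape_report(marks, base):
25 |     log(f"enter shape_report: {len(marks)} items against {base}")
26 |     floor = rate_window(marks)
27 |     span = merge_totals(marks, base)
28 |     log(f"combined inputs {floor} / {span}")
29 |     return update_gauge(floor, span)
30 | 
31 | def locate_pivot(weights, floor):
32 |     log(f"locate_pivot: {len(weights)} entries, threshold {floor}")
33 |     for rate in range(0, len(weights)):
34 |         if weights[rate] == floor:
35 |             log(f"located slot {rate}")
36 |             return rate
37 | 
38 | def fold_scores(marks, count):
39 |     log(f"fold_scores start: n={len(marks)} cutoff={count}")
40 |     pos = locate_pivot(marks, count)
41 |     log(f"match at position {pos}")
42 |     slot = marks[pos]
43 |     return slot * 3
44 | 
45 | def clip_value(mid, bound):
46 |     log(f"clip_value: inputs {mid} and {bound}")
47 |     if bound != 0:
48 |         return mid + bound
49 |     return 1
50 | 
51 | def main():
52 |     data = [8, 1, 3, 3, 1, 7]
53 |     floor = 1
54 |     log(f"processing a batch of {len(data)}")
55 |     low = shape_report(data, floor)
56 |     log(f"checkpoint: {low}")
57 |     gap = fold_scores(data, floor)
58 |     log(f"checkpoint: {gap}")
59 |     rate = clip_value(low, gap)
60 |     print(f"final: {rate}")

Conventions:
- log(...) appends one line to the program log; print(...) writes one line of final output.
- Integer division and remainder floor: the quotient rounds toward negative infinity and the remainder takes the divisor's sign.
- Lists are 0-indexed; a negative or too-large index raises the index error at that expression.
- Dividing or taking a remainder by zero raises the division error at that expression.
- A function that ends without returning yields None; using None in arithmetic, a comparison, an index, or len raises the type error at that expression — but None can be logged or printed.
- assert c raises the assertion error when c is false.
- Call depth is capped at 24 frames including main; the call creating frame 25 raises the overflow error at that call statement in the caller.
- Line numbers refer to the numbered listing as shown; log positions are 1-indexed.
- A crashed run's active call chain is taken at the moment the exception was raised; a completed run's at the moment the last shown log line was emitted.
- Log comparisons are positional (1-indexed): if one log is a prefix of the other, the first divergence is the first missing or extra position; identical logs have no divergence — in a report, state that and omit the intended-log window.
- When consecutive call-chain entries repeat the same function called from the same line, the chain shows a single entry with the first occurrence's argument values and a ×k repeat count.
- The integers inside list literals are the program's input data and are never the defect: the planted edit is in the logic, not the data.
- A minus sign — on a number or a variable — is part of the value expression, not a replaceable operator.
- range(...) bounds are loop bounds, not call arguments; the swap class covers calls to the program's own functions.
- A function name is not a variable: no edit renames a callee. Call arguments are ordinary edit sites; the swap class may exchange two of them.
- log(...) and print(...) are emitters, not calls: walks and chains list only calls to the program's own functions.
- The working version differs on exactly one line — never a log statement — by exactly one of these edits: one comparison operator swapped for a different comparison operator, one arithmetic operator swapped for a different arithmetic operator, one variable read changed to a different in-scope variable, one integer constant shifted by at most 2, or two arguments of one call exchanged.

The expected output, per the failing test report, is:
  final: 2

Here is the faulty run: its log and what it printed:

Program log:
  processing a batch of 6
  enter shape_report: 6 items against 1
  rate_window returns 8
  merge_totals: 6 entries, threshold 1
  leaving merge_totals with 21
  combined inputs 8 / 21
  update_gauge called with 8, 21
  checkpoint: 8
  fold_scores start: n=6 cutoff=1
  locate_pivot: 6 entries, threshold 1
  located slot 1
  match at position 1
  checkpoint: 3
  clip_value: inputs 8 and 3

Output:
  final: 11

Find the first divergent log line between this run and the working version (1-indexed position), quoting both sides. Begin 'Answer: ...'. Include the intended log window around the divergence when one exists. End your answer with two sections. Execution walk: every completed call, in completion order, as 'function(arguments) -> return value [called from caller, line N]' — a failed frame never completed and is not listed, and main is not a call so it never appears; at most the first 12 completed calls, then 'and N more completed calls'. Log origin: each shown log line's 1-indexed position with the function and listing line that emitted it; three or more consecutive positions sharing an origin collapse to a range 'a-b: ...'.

Answer: none — the logs agree in full.
Execution walk:
  rate_window([8, 1, 3, 3, 1, 7]) -> 8  [called from shape_report, line 26]
  merge_totals([8, 1, 3, 3, 1, 7], 1) -> 21  [called from shape_report, line 27]
  update_gauge(8, 21) -> 8  [called from shape_report, line 29]
  shape_report([8, 1, 3, 3, 1, 7], 1) -> 8  [called from main, line 55]
  locate_pivot([8, 1, 3, 3, 1, 7], 1) -> 1  [called from fold_scores, line 40]
  fold_scores([8, 1, 3, 3, 1, 7], 1) -> 3  [called from main, line 57]
  clip_value(8, 3) -> 11  [called from main, line 59]
Log line origins:
  1: logged in main at line 54
  2: logged in shape_report at line 25
  3: logged in rate_window at line 6
  4: logged in merge_totals at line 10
  5: logged in merge_totals at line 15
  6: logged in shape_report at line 28
  7: logged in update_gauge at line 19
  8: logged in main at line 56
  9: logged in fold_scores at line 39
  10: logged in locate_pivot at line 32
  11: logged in locate_pivot at line 35
  12: logged in fold_scores at line 41
  13: logged in main at line 58
  14: logged in clip_value at line 46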